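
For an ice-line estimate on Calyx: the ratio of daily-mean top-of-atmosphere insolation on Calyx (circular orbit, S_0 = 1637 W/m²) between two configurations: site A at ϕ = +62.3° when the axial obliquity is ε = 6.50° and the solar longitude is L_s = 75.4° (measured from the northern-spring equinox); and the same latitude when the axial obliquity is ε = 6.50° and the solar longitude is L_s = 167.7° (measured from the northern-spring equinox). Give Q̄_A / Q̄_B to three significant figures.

Q̄_A / Q̄_B ≈ 1.25

— Configuration A (ϕ=+62.3°):
Solar declination: sin δ = sin ε · sin L_s = sin 6.50° × sin 75.4° = 0.10955, so δ = +6.289°.
cos h₀ = −tan(+62.3°) tan(+6.289°) = -0.2099, h₀ = 1.7823 rad.
Bracket: h₀ sin ϕ sin δ + cos ϕ cos δ sin h₀ = 1.7823×0.88539×0.10955 + 0.46484×0.99398×0.97772 = 0.172873 + 0.451747 = 0.624620.
Q̄ = (S_0/π) × [bracket] = (1637/π) × 0.624620 = 325.47 W/m².
— Configuration B (ϕ=+62.3°):
Solar declination: sin δ = sin ε · sin L_s = sin 6.50° × sin 167.7° = 0.02412, so δ = +1.382°.
cos h₀ = −tan(+62.3°) tan(+1.382°) = -0.0459, h₀ = 1.6168 rad.
Bracket: h₀ sin ϕ sin δ + cos ϕ cos δ sin h₀ = 1.6168×0.88539×0.02412 + 0.46484×0.99971×0.99894 = 0.034528 + 0.464213 = 0.498741.
Q̄ = (S_0/π) × [bracket] = (1637/π) × 0.498741 = 259.88 W/m².
Ratio Q̄_A / Q̄_B = 325.47 / 259.88 = 1.252.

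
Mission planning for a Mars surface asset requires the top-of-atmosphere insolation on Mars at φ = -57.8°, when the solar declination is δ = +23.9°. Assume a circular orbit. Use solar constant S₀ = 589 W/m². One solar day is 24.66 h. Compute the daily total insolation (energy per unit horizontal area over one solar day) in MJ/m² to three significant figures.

1.25 MJ/m²

cos H₀ = −tan(-57.8°) tan(+23.900°) = 0.7037, H₀ = 0.7902 rad.
Bracket: H₀ sin φ sin δ + cos φ cos δ sin H₀ = 0.7902×-0.84619×0.40514 + 0.53288×0.91425×0.71050 = -0.270901 + 0.346145 = 0.075244.
Q̄ = (S₀/π) × [bracket] = (589/π) × 0.075244 = 14.107 W/m².
Daily total = Q̄ × 24.66 h × 3600 s/h = 14.107 × 24.66 × 3600 / 10⁶ = 1.252 MJ/m².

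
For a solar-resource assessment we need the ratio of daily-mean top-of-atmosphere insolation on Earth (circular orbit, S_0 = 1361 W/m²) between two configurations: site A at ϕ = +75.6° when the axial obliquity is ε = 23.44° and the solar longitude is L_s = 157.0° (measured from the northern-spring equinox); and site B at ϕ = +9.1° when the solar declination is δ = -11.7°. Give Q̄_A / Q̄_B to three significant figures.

— Configuration A (ϕ=+75.6°):
Solar declination: sin δ = sin ε · sin L_s = sin 23.44° × sin 157.0° = 0.15543, so δ = +8.942°.
cos h₀ = −tan(+75.6°) tan(+8.942°) = -0.6128, h₀ = 2.2304 rad.
Bracket: h₀ sin ϕ sin δ + cos ϕ cos δ sin h₀ = 2.2304×0.96858×0.15543 + 0.24869×0.98785×0.79024 = 0.335779 + 0.194137 = 0.529916.
Q̄ = (S_0/π) × [bracket] = (1361/π) × 0.529916 = 229.57 W/m².
— Configuration B (ϕ=+9.1°):
cos h₀ = −tan(+9.1°) tan(-11.700°) = 0.0332, h₀ = 1.5376 rad.
Bracket: h₀ sin ϕ sin δ + cos ϕ cos δ sin h₀ = 1.5376×0.15816×-0.20279 + 0.98741×0.97922×0.99945 = -0.049316 + 0.966360 = 0.917044.
Q̄ = (S_0/π) × [bracket] = (1361/π) × 0.917044 = 397.28 W/m².
Ratio Q̄_A / Q̄_B = 229.57 / 397.28 = 0.5779.

Q̄_A / Q̄_B ≈ 0.578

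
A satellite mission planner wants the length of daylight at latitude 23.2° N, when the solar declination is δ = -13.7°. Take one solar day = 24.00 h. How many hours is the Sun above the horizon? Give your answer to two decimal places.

cos H₀ = −tan φ · tan δ = −tan(+23.2°) × tan(-13.700°) = 0.1045, so H₀ = 1.4661 rad = 84.00°.
Daylight = 2H₀/(2π) × 24.00 h = (1.4661/π) × 24.00 = 11.20 h.

11.20 h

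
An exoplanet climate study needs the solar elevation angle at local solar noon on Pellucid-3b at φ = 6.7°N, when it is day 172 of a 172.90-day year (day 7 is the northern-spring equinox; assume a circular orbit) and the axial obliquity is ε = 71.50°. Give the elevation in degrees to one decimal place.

67.7°

Solar longitude: λ_s = 360° × (172 − 7)/172.90 = 343.551°.
sin δ = sin 71.50° × sin 343.551° = -0.26853, so δ = -15.577°.
At local noon the hour angle is zero, so the zenith angle equals |φ − δ| = |+6.7° − (-15.577°)| = 22.277°.
Elevation = 90° − 22.277° = 67.7°.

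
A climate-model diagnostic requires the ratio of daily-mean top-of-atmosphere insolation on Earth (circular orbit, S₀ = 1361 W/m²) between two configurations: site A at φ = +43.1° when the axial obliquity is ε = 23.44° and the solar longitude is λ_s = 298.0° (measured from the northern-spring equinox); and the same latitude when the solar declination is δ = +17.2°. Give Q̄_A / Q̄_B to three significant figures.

Q̄_A / Q̄_B ≈ 0.334

— Configuration A (φ=+43.1°):
Solar declination: sin δ = sin ε · sin λ_s = sin 23.44° × sin 298.0° = -0.35123, so δ = -20.562°.
cos H₀ = −tan(+43.1°) tan(-20.562°) = 0.3510, H₀ = 1.2121 rad.
Bracket: H₀ sin φ sin δ + cos φ cos δ sin H₀ = 1.2121×0.68327×-0.35123 + 0.73016×0.93629×0.93636 = -0.290886 + 0.640135 = 0.349249.
Q̄ = (S₀/π) × [bracket] = (1361/π) × 0.349249 = 151.30 W/m².
— Configuration B (φ=+43.1°):
cos H₀ = −tan(+43.1°) tan(+17.200°) = -0.2897, H₀ = 1.8647 rad.
Bracket: H₀ sin φ sin δ + cos φ cos δ sin H₀ = 1.8647×0.68327×0.29571 + 0.73016×0.95528×0.95713 = 0.376762 + 0.667605 = 1.044367.
Q̄ = (S₀/π) × [bracket] = (1361/π) × 1.044367 = 452.44 W/m².
Ratio Q̄_A / Q̄_B = 151.30 / 452.44 = 0.3344.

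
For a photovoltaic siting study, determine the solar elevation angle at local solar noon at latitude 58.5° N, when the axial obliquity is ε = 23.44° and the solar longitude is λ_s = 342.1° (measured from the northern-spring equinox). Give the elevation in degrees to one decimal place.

Solar declination: sin δ = sin ε · sin λ_s = sin 23.44° × sin 342.1° = -0.12226, so δ = -7.023°.
At local noon the hour angle is zero, so the zenith angle equals |φ − δ| = |+58.5° − (-7.023°)| = 65.523°.
Elevation = 90° − 65.523° = 24.5°.

24.5°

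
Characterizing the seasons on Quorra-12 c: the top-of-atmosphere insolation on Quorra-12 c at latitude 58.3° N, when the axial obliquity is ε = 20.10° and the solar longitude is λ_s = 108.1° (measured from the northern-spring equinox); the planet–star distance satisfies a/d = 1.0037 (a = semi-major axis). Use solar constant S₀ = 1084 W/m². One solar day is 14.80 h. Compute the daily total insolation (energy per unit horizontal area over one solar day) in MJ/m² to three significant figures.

Solar declination: sin δ = sin ε · sin λ_s = sin 20.10° × sin 108.1° = 0.32665, so δ = +19.066°.
cos H₀ = −tan(+58.3°) tan(+19.066°) = -0.5596, H₀ = 2.1647 rad.
Bracket: H₀ sin φ sin δ + cos φ cos δ sin H₀ = 2.1647×0.85081×0.32665 + 0.52547×0.94514×0.82877 = 0.601607 + 0.411603 = 1.013210.
Inverse-square distance factor (a/d)² = 1.0037² = 1.007414.
Q̄ = (S₀/π) × 1.007414 × [bracket] = (1084/π) × 1.007414 × 1.013210 = 352.20 W/m².
Daily total = Q̄ × 14.80 h × 3600 s/h = 352.20 × 14.80 × 3600 / 10⁶ = 18.77 MJ/m².

18.8 MJ/m²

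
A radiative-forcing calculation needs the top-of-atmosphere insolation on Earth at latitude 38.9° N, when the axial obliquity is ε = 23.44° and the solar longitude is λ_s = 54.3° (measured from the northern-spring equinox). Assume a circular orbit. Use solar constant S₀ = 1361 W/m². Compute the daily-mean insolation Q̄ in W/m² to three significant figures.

Solar declination: sin δ = sin ε · sin λ_s = sin 23.44° × sin 54.3° = 0.32304, so δ = +18.847°.
cos H₀ = −tan(+38.9°) tan(+18.847°) = -0.2754, H₀ = 1.8498 rad.
Bracket: H₀ sin φ sin δ + cos φ cos δ sin H₀ = 1.8498×0.62796×0.32304 + 0.77824×0.94639×0.96132 = 0.375243 + 0.708030 = 1.083273.
Q̄ = (S₀/π) × [bracket] = (1361/π) × 1.083273 = 469.3 W/m².

Q̄ ≈ 469 W/m²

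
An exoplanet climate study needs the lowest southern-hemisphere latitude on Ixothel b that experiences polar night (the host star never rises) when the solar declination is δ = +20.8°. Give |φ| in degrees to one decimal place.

|φ| = 69.2°

Polar night requires cos H₀ = −tan φ tan δ ≥ 1, i.e. tan φ tan δ ≤ −1.
The boundary is |tan φ| · |tan δ| = 1, so |φ| = 90° − |δ| = 90° − 20.8° = 69.2° in the southern hemisphere.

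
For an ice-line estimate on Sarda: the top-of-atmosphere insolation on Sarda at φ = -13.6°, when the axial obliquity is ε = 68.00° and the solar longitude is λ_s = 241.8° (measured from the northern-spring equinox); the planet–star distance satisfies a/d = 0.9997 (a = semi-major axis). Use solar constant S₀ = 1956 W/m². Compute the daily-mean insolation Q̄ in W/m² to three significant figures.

Solar declination: sin δ = sin ε · sin λ_s = sin 68.00° × sin 241.8° = -0.81713, so δ = -54.799°.
cos H₀ = −tan(-13.6°) tan(-54.799°) = -0.3429, H₀ = 1.9208 rad.
Bracket: H₀ sin φ sin δ + cos φ cos δ sin H₀ = 1.9208×-0.23514×-0.81713 + 0.97196×0.57645×0.93936 = 0.369062 + 0.526311 = 0.895373.
Inverse-square distance factor (a/d)² = 0.9997² = 0.999400.
Q̄ = (S₀/π) × 0.999400 × [bracket] = (1956/π) × 0.999400 × 0.895373 = 557.1 W/m².

Q̄ ≈ 557 W/m²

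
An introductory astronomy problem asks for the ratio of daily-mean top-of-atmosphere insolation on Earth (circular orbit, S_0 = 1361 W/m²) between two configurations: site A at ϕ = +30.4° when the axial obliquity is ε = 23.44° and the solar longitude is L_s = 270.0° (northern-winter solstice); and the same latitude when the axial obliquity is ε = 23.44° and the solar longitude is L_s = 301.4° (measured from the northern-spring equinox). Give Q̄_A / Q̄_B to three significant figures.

— Configuration A (ϕ=+30.4°):
Solar declination: sin δ = sin ε · sin L_s = sin 23.44° × sin 270.0° = -0.39779, so δ = -23.440°.
cos h₀ = −tan(+30.4°) tan(-23.440°) = 0.2544, h₀ = 1.3136 rad.
Bracket: h₀ sin ϕ sin δ + cos ϕ cos δ sin h₀ = 1.3136×0.50603×-0.39779 + 0.86251×0.91748×0.96711 = -0.264419 + 0.765309 = 0.500890.
Q̄ = (S_0/π) × [bracket] = (1361/π) × 0.500890 = 217.00 W/m².
— Configuration B (ϕ=+30.4°):
Solar declination: sin δ = sin ε · sin L_s = sin 23.44° × sin 301.4° = -0.33953, so δ = -19.848°.
cos h₀ = −tan(+30.4°) tan(-19.848°) = 0.2118, h₀ = 1.3574 rad.
Bracket: h₀ sin ϕ sin δ + cos ϕ cos δ sin h₀ = 1.3574×0.50603×-0.33953 + 0.86251×0.94059×0.97732 = -0.233218 + 0.792869 = 0.559651.
Q̄ = (S_0/π) × [bracket] = (1361/π) × 0.559651 = 242.45 W/m².
Ratio Q̄_A / Q̄_B = 217.00 / 242.45 = 0.8950.

Q̄_A / Q̄_B ≈ 0.895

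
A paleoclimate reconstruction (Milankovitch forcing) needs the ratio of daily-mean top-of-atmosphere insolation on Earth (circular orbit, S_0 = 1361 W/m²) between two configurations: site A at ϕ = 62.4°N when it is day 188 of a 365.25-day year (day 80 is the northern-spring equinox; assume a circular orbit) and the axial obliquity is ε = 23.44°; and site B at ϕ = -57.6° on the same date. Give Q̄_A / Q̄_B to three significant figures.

Q̄_A / Q̄_B ≈ 11.2

— Configuration A (ϕ=+62.4°):
Solar longitude: L_s = 360° × (188 − 80)/365.25 = 106.448°.
sin δ = sin 23.44° × sin 106.448° = 0.38151, so δ = +22.427°.
cos h₀ = −tan(+62.4°) tan(+22.427°) = -0.7895, h₀ = 2.4807 rad.
Bracket: h₀ sin ϕ sin δ + cos ϕ cos δ sin h₀ = 2.4807×0.88620×0.38151 + 0.46330×0.92436×0.61378 = 0.838710 + 0.262855 = 1.101565.
Q̄ = (S_0/π) × [bracket] = (1361/π) × 1.101565 = 477.22 W/m².
— Configuration B (ϕ=-57.6°):
cos h₀ = −tan(-57.6°) tan(+22.427°) = 0.6504, h₀ = 0.8627 rad.
Bracket: h₀ sin ϕ sin δ + cos ϕ cos δ sin h₀ = 0.8627×-0.84433×0.38151 + 0.53583×0.92436×0.75963 = -0.277893 + 0.376245 = 0.098352.
Q̄ = (S_0/π) × [bracket] = (1361/π) × 0.098352 = 42.608 W/m².
Ratio Q̄_A / Q̄_B = 477.22 / 42.608 = 11.20.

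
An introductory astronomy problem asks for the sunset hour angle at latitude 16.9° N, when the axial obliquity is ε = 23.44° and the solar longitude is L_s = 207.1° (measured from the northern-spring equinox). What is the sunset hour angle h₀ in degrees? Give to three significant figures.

Solar declination: sin δ = sin ε · sin L_s = sin 23.44° × sin 207.1° = -0.18121, so δ = -10.440°.
cos h₀ = −tan ϕ · tan δ = −tan(+16.9°) × tan(-10.440°) = 0.0560, so h₀ = 1.5148 rad = 86.79°.

h₀ = 86.8°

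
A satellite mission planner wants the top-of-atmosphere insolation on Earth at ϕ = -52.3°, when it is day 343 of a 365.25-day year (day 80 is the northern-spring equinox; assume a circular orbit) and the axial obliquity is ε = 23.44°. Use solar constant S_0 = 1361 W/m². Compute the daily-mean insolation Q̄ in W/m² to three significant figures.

Q̄ ≈ 492 W/m²

Solar longitude: L_s = 360° × (343 − 80)/365.25 = 259.220°.
sin δ = sin 23.44° × sin 259.220° = -0.39077, so δ = -23.002°.
cos h₀ = −tan(-52.3°) tan(-23.002°) = -0.5493, h₀ = 2.1523 rad.
Bracket: h₀ sin ϕ sin δ + cos ϕ cos δ sin h₀ = 2.1523×-0.79122×-0.39077 + 0.61153×0.92049×0.83565 = 0.665459 + 0.470393 = 1.135852.
Q̄ = (S_0/π) × [bracket] = (1361/π) × 1.135852 = 492.1 W/m².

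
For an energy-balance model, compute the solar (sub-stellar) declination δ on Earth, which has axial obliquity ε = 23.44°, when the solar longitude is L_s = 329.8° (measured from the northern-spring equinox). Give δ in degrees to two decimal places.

δ = -11.54°

sin δ = sin ε · sin L_s = sin 23.44° × sin 329.8° = -0.200096.
δ = arcsin(-0.200096) = -11.54°.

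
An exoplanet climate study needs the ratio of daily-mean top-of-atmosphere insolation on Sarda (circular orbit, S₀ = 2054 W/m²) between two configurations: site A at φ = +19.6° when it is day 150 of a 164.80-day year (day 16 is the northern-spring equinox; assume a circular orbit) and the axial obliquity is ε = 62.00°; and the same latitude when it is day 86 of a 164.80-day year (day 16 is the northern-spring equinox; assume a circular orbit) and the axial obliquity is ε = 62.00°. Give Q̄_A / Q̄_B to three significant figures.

— Configuration A (φ=+19.6°):
Solar longitude: λ_s = 360° × (150 − 16)/164.80 = 292.718°.
sin δ = sin 62.00° × sin 292.718° = -0.81444, so δ = -54.532°.
cos H₀ = −tan(+19.6°) tan(-54.532°) = 0.4998, H₀ = 1.0474 rad.
Bracket: H₀ sin φ sin δ + cos φ cos δ sin H₀ = 1.0474×0.33545×-0.81444 + 0.94206×0.58024×0.86614 = -0.286154 + 0.473450 = 0.187296.
Q̄ = (S₀/π) × [bracket] = (2054/π) × 0.187296 = 122.46 W/m².
— Configuration B (φ=+19.6°):
Solar longitude: λ_s = 360° × (86 − 16)/164.80 = 152.913°.
sin δ = sin 62.00° × sin 152.913° = 0.40205, so δ = +23.706°.
cos H₀ = −tan(+19.6°) tan(+23.706°) = -0.1564, H₀ = 1.7278 rad.
Bracket: H₀ sin φ sin δ + cos φ cos δ sin H₀ = 1.7278×0.33545×0.40205 + 0.94206×0.91562×0.98770 = 0.233024 + 0.851959 = 1.084983.
Q̄ = (S₀/π) × [bracket] = (2054/π) × 1.084983 = 709.37 W/m².
Ratio Q̄_A / Q̄_B = 122.46 / 709.37 = 0.1726.

Q̄_A / Q̄_B ≈ 0.173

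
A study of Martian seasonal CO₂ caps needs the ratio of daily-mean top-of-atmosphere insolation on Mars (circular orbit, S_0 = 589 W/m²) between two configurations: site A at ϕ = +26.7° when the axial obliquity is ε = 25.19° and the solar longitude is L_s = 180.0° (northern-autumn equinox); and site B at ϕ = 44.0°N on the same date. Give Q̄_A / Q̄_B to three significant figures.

Q̄_A / Q̄_B ≈ 1.24

— Configuration A (ϕ=+26.7°):
Solar declination: sin δ = sin ε · sin L_s = sin 25.19° × sin 180.0° = 0.00000, so δ = +0.000°.
cos h₀ = −tan(+26.7°) tan(+0.000°) = -0.0000, h₀ = 1.5708 rad.
Bracket: h₀ sin ϕ sin δ + cos ϕ cos δ sin h₀ = 1.5708×0.44932×0.00000 + 0.89337×1.00000×1.00000 = 0.000000 + 0.893370 = 0.893370.
Q̄ = (S_0/π) × [bracket] = (589/π) × 0.893370 = 167.49 W/m².
— Configuration B (ϕ=+44.0°):
cos h₀ = −tan(+44.0°) tan(+0.000°) = -0.0000, h₀ = 1.5708 rad.
Bracket: h₀ sin ϕ sin δ + cos ϕ cos δ sin h₀ = 1.5708×0.69466×0.00000 + 0.71934×1.00000×1.00000 = 0.000000 + 0.719340 = 0.719340.
Q̄ = (S_0/π) × [bracket] = (589/π) × 0.719340 = 134.87 W/m².
Ratio Q̄_A / Q̄_B = 167.49 / 134.87 = 1.242.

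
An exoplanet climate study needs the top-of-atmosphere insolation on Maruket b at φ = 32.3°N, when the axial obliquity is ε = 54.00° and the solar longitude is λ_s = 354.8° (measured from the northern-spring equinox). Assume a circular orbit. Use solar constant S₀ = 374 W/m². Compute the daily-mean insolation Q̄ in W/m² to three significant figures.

Q̄ ≈ 93.1 W/m²

Solar declination: sin δ = sin ε · sin λ_s = sin 54.00° × sin 354.8° = -0.07332, so δ = -4.205°.
cos H₀ = −tan(+32.3°) tan(-4.205°) = 0.0465, H₀ = 1.5243 rad.
Bracket: H₀ sin φ sin δ + cos φ cos δ sin H₀ = 1.5243×0.53435×-0.07332 + 0.84526×0.99731×0.99892 = -0.059720 + 0.842076 = 0.782356.
Q̄ = (S₀/π) × [bracket] = (374/π) × 0.782356 = 93.14 W/m².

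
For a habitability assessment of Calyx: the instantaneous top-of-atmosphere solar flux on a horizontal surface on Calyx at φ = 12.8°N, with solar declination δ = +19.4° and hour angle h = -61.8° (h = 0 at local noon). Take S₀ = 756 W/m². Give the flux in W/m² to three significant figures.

cos θ_z = sin φ sin δ + cos φ cos δ cos h = 0.073590 + 0.434644 = 0.508234.
Flux = S₀ · cos θ_z = 756 × 0.508234 = 384.2 W/m².

384 W/m²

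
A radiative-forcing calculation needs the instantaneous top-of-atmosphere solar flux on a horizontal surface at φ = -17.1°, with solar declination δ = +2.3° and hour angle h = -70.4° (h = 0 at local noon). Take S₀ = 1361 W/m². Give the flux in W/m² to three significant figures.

cos θ_z = sin φ sin δ + cos φ cos δ cos h = -0.011800 + 0.320364 = 0.308564.
Flux = S₀ · cos θ_z = 1361 × 0.308564 = 420.0 W/m².

420 W/m²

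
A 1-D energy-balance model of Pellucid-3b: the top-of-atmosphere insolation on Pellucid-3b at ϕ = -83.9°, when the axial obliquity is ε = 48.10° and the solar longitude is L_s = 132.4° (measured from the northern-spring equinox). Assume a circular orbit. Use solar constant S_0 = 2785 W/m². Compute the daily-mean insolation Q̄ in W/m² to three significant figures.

Solar declination: sin δ = sin ε · sin L_s = sin 48.10° × sin 132.4° = 0.54964, so δ = +33.342°.
cos h₀ = −tan(-83.9°) tan(+33.342°) = 6.1565 ≥ 1 ⇒ polar night, h₀ = 0 and Q̄ = 0.

Q̄ ≈ 0.00 W/m²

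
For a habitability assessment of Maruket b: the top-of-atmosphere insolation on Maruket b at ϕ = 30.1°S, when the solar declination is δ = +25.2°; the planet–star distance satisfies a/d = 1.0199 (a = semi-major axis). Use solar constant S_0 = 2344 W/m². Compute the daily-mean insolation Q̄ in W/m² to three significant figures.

Q̄ ≈ 370 W/m²

cos h₀ = −tan(-30.1°) tan(+25.200°) = 0.2728, h₀ = 1.2945 rad.
Bracket: h₀ sin ϕ sin δ + cos ϕ cos δ sin h₀ = 1.2945×-0.50151×0.42578 + 0.86515×0.90483×0.96208 = -0.276418 + 0.753129 = 0.476711.
Inverse-square distance factor (a/d)² = 1.0199² = 1.040196.
Q̄ = (S_0/π) × 1.040196 × [bracket] = (2344/π) × 1.040196 × 0.476711 = 370.0 W/m².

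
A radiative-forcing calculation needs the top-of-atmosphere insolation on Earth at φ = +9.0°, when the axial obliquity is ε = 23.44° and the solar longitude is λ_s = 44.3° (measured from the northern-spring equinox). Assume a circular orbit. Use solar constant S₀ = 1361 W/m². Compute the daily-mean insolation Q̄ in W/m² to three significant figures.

Solar declination: sin δ = sin ε · sin λ_s = sin 23.44° × sin 44.3° = 0.27782, so δ = +16.130°.
cos H₀ = −tan(+9.0°) tan(+16.130°) = -0.0458, H₀ = 1.6166 rad.
Bracket: H₀ sin φ sin δ + cos φ cos δ sin H₀ = 1.6166×0.15643×0.27782 + 0.98769×0.96063×0.99895 = 0.070256 + 0.947808 = 1.018064.
Q̄ = (S₀/π) × [bracket] = (1361/π) × 1.018064 = 441.0 W/m².

Q̄ ≈ 441 W/m²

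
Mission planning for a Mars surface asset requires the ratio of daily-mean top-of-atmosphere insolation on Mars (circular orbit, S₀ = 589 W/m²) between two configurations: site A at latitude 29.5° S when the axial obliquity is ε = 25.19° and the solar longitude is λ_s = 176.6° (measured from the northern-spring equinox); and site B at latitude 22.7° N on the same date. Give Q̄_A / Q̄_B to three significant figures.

— Configuration A (φ=-29.5°):
Solar declination: sin δ = sin ε · sin λ_s = sin 25.19° × sin 176.6° = 0.02524, so δ = +1.446°.
cos H₀ = −tan(-29.5°) tan(+1.446°) = 0.0143, H₀ = 1.5565 rad.
Bracket: H₀ sin φ sin δ + cos φ cos δ sin H₀ = 1.5565×-0.49242×0.02524 + 0.87036×0.99968×0.99990 = -0.019345 + 0.869994 = 0.850649.
Q̄ = (S₀/π) × [bracket] = (589/π) × 0.850649 = 159.48 W/m².
— Configuration B (φ=+22.7°):
cos H₀ = −tan(+22.7°) tan(+1.446°) = -0.0106, H₀ = 1.5814 rad.
Bracket: H₀ sin φ sin δ + cos φ cos δ sin H₀ = 1.5814×0.38591×0.02524 + 0.92254×0.99968×0.99994 = 0.015403 + 0.922189 = 0.937592.
Q̄ = (S₀/π) × [bracket] = (589/π) × 0.937592 = 175.78 W/m².
Ratio Q̄_A / Q̄_B = 159.48 / 175.78 = 0.9073.

Q̄_A / Q̄_B ≈ 0.907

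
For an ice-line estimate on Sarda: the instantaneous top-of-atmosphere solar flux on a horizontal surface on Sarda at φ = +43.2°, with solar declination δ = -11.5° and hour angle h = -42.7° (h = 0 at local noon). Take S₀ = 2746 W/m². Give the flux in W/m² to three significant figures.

cos θ_z = sin φ sin δ + cos φ cos δ cos h = -0.136477 + 0.524975 = 0.388498.
Flux = S₀ · cos θ_z = 2746 × 0.388498 = 1067 W/m².

1.07e+03 W/m²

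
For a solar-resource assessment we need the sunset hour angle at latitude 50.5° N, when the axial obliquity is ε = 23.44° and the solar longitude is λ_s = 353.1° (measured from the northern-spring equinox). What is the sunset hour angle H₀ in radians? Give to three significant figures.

Solar declination: sin δ = sin ε · sin λ_s = sin 23.44° × sin 353.1° = -0.04779, so δ = -2.739°.
cos H₀ = −tan φ · tan δ = −tan(+50.5°) × tan(-2.739°) = 0.0580, so H₀ = 1.5127 rad = 86.67°.

H₀ = 1.51 rad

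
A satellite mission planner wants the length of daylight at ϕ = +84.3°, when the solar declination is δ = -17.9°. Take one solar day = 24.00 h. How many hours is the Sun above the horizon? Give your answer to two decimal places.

0.00 h

cos h₀ = −tan ϕ · tan δ = 3.2360 ≥ 1, so the Sun never rises (polar night) and h₀ = 0.
Daylight = 2h₀/(2π) × 24.00 h = (0.0000/π) × 24.00 = 0.00 h.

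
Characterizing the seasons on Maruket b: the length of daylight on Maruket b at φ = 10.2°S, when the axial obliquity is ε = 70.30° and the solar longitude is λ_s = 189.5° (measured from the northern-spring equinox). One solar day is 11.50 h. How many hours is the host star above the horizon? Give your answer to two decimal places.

5.85 h

Solar declination: sin δ = sin ε · sin λ_s = sin 70.30° × sin 189.5° = -0.15539, so δ = -8.939°.
cos H₀ = −tan φ · tan δ = −tan(-10.2°) × tan(-8.939°) = -0.0283, so H₀ = 1.5991 rad = 91.62°.
Daylight = 2H₀/(2π) × 11.50 h = (1.5991/π) × 11.50 = 5.85 h.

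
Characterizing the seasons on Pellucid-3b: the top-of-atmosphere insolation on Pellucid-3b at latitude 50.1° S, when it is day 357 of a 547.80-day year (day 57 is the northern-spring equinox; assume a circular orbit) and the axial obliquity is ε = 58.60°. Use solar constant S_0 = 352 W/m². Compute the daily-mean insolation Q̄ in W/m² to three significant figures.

Q̄ ≈ 107 W/m²

Solar longitude: L_s = 360° × (357 − 57)/547.80 = 197.152°.
sin δ = sin 58.60° × sin 197.152° = -0.25172, so δ = -14.579°.
cos h₀ = −tan(-50.1°) tan(-14.579°) = -0.3111, h₀ = 1.8871 rad.
Bracket: h₀ sin ϕ sin δ + cos ϕ cos δ sin h₀ = 1.8871×-0.76717×-0.25172 + 0.64145×0.96780×0.95039 = 0.364422 + 0.589998 = 0.954420.
Q̄ = (S_0/π) × [bracket] = (352/π) × 0.954420 = 106.9 W/m².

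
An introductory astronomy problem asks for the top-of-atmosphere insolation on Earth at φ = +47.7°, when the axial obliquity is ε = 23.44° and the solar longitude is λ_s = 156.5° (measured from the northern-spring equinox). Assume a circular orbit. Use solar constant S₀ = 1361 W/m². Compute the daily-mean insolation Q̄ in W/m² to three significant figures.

Q̄ ≈ 372 W/m²

Solar declination: sin δ = sin ε · sin λ_s = sin 23.44° × sin 156.5° = 0.15862, so δ = +9.127°.
cos H₀ = −tan(+47.7°) tan(+9.127°) = -0.1766, H₀ = 1.7483 rad.
Bracket: H₀ sin φ sin δ + cos φ cos δ sin H₀ = 1.7483×0.73963×0.15862 + 0.67301×0.98734×0.98429 = 0.205111 + 0.654051 = 0.859162.
Q̄ = (S₀/π) × [bracket] = (1361/π) × 0.859162 = 372.2 W/m².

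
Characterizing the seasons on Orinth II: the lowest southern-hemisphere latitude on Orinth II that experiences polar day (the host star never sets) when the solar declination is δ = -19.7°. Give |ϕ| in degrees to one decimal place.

Polar day requires cos h₀ = −tan ϕ tan δ ≤ −1, i.e. tan ϕ tan δ ≥ 1.
The boundary is |tan ϕ| · |tan δ| = 1, so |ϕ| = 90° − |δ| = 90° − 19.7° = 70.3° in the southern hemisphere.

|ϕ| = 70.3°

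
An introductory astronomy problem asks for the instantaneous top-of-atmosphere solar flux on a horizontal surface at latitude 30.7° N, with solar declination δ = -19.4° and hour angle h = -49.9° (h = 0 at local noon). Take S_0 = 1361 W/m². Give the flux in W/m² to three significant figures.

480 W/m²

cos θ_z = sin ϕ sin δ + cos ϕ cos δ cos h = -0.169583 + 0.522405 = 0.352822.
Flux = S_0 · cos θ_z = 1361 × 0.352822 = 480.2 W/m².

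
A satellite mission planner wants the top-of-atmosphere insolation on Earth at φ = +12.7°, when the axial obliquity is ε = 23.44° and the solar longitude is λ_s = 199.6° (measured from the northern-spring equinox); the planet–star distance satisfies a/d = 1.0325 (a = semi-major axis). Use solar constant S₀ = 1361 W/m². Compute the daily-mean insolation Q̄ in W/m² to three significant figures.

Q̄ ≈ 425 W/m²

Solar declination: sin δ = sin ε · sin λ_s = sin 23.44° × sin 199.6° = -0.13344, so δ = -7.668°.
cos H₀ = −tan(+12.7°) tan(-7.668°) = 0.0303, H₀ = 1.5404 rad.
Bracket: H₀ sin φ sin δ + cos φ cos δ sin H₀ = 1.5404×0.21985×-0.13344 + 0.97553×0.99106×0.99954 = -0.045190 + 0.966364 = 0.921174.
Inverse-square distance factor (a/d)² = 1.0325² = 1.066056.
Q̄ = (S₀/π) × 1.066056 × [bracket] = (1361/π) × 1.066056 × 0.921174 = 425.4 W/m².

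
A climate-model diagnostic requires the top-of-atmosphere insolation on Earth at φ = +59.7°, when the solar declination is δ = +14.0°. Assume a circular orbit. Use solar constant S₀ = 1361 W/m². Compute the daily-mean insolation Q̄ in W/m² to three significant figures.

cos H₀ = −tan(+59.7°) tan(+14.000°) = -0.4267, H₀ = 2.0116 rad.
Bracket: H₀ sin φ sin δ + cos φ cos δ sin H₀ = 2.0116×0.86340×0.24192 + 0.50453×0.97030×0.90441 = 0.420170 + 0.442750 = 0.862920.
Q̄ = (S₀/π) × [bracket] = (1361/π) × 0.862920 = 373.8 W/m².

Q̄ ≈ 374 W/m²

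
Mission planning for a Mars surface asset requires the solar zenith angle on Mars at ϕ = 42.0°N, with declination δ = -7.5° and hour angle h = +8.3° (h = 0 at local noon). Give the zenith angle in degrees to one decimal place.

cos θ_z = sin ϕ sin δ + cos ϕ cos δ cos h = -0.087339 + 0.729070 = 0.641731.
θ_z = arccos(0.641731) = 50.1°.

θ_z = 50.1°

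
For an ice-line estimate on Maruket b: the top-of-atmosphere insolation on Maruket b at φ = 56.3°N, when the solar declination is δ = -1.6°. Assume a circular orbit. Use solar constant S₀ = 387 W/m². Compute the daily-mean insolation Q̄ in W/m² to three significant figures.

Q̄ ≈ 63.9 W/m²

cos H₀ = −tan(+56.3°) tan(-1.600°) = 0.0419, H₀ = 1.5289 rad.
Bracket: H₀ sin φ sin δ + cos φ cos δ sin H₀ = 1.5289×0.83195×-0.02792 + 0.55484×0.99961×0.99912 = -0.035513 + 0.554136 = 0.518623.
Q̄ = (S₀/π) × [bracket] = (387/π) × 0.518623 = 63.89 W/m².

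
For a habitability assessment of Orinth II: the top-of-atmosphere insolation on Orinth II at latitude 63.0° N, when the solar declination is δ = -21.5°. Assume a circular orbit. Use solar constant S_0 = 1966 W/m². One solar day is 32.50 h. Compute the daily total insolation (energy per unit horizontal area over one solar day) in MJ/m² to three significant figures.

cos h₀ = −tan(+63.0°) tan(-21.500°) = 0.7731, h₀ = 0.6871 rad.
Bracket: h₀ sin ϕ sin δ + cos ϕ cos δ sin h₀ = 0.6871×0.89101×-0.36650 + 0.45399×0.93042×0.63429 = -0.224376 + 0.267925 = 0.043549.
Q̄ = (S_0/π) × [bracket] = (1966/π) × 0.043549 = 27.253 W/m².
Daily total = Q̄ × 32.50 h × 3600 s/h = 27.253 × 32.50 × 3600 / 10⁶ = 3.189 MJ/m².

3.19 MJ/m²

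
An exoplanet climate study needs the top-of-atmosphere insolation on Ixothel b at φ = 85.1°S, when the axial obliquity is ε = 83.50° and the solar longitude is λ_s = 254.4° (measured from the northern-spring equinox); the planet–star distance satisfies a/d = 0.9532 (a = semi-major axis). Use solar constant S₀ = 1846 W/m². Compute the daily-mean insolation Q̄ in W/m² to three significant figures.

Q̄ ≈ 1.60e+03 W/m²

Solar declination: sin δ = sin ε · sin λ_s = sin 83.50° × sin 254.4° = -0.95697, so δ = -73.131°.
cos H₀ = −tan(-85.1°) tan(-73.131°) = -38.4674 ≤ −1 ⇒ polar day, H₀ = π.
Bracket: H₀ sin φ sin δ + cos φ cos δ sin H₀ = 3.1416×-0.99635×-0.95697 + 0.08542×0.29018×0.00000 = 2.995444 + 0.000000 = 2.995444.
Inverse-square distance factor (a/d)² = 0.9532² = 0.908590.
Q̄ = (S₀/π) × 0.908590 × [bracket] = (1846/π) × 0.908590 × 2.995444 = 1599 W/m².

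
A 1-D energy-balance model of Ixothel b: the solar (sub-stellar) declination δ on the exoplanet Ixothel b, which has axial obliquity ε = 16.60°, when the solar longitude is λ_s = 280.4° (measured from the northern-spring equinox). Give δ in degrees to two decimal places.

δ = -16.32°

sin δ = sin ε · sin λ_s = sin 16.60° × sin 280.4° = -0.280995.
δ = arcsin(-0.280995) = -16.32°.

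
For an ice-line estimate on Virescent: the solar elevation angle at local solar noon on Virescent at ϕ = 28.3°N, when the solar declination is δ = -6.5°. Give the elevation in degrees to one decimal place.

55.2°

At local noon the hour angle is zero, so the zenith angle equals |ϕ − δ| = |+28.3° − (-6.500°)| = 34.800°.
Elevation = 90° − 34.800° = 55.2°.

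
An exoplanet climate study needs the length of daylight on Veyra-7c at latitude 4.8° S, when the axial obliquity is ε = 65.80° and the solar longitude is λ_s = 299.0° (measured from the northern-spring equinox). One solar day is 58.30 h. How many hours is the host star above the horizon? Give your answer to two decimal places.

Solar declination: sin δ = sin ε · sin λ_s = sin 65.80° × sin 299.0° = -0.79776, so δ = -52.917°.
cos H₀ = −tan φ · tan δ = −tan(-4.8°) × tan(-52.917°) = -0.1111, so H₀ = 1.6821 rad = 96.38°.
Daylight = 2H₀/(2π) × 58.30 h = (1.6821/π) × 58.30 = 31.22 h.

31.22 h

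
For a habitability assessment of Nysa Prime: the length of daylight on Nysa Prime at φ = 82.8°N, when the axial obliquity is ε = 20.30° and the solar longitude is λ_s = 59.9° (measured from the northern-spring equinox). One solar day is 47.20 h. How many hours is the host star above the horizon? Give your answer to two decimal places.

47.20 h

Solar declination: sin δ = sin ε · sin λ_s = sin 20.30° × sin 59.9° = 0.30015, so δ = +17.467°.
Sunrise equation: cos H₀ = −tan φ · tan δ = -2.4908 ≤ −1, so the host star never sets (polar day) and H₀ = π.
Daylight = 2H₀/(2π) × 47.20 h = (3.1416/π) × 47.20 = 47.20 h.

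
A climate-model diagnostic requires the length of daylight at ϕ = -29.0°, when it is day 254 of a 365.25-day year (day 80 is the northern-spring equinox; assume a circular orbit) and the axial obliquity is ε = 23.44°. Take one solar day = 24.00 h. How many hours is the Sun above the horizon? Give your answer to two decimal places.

Solar longitude: L_s = 360° × (254 − 80)/365.25 = 171.499°.
sin δ = sin 23.44° × sin 171.499° = 0.05880, so δ = +3.371°.
cos h₀ = −tan ϕ · tan δ = −tan(-29.0°) × tan(+3.371°) = 0.0327, so h₀ = 1.5381 rad = 88.13°.
Daylight = 2h₀/(2π) × 24.00 h = (1.5381/π) × 24.00 = 11.75 h.

11.75 h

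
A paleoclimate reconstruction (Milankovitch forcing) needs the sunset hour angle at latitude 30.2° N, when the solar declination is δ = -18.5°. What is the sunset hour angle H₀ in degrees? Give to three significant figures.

cos H₀ = −tan φ · tan δ = −tan(+30.2°) × tan(-18.500°) = 0.1947, so H₀ = 1.3748 rad = 78.77°.

H₀ = 78.8°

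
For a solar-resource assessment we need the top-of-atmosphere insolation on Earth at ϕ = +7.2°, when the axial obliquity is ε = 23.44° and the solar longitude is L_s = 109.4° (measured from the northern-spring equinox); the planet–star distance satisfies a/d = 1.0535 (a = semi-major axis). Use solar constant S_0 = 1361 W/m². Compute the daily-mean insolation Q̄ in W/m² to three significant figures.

Q̄ ≈ 478 W/m²

Solar declination: sin δ = sin ε · sin L_s = sin 23.44° × sin 109.4° = 0.37520, so δ = +22.037°.
cos h₀ = −tan(+7.2°) tan(+22.037°) = -0.0511, h₀ = 1.6220 rad.
Bracket: h₀ sin ϕ sin δ + cos ϕ cos δ sin h₀ = 1.6220×0.12533×0.37520 + 0.99211×0.92694×0.99869 = 0.076273 + 0.918422 = 0.994695.
Inverse-square distance factor (a/d)² = 1.0535² = 1.109862.
Q̄ = (S_0/π) × 1.109862 × [bracket] = (1361/π) × 1.109862 × 0.994695 = 478.3 W/m².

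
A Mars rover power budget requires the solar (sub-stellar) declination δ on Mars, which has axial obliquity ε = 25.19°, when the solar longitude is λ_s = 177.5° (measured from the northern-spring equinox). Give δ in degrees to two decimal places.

sin δ = sin ε · sin λ_s = sin 25.19° × sin 177.5° = 0.018565.
δ = arcsin(0.018565) = +1.06°.

δ = +1.06°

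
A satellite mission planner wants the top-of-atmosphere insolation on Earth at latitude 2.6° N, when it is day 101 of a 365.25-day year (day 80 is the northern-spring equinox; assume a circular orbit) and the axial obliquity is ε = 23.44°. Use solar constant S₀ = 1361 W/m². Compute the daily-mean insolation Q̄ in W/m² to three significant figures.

Q̄ ≈ 433 W/m²

Solar longitude: λ_s = 360° × (101 − 80)/365.25 = 20.698°.
sin δ = sin 23.44° × sin 20.698° = 0.14060, so δ = +8.082°.
cos H₀ = −tan(+2.6°) tan(+8.082°) = -0.0064, H₀ = 1.5772 rad.
Bracket: H₀ sin φ sin δ + cos φ cos δ sin H₀ = 1.5772×0.04536×0.14060 + 0.99897×0.99007×0.99998 = 0.010059 + 0.989030 = 0.999089.
Q̄ = (S₀/π) × [bracket] = (1361/π) × 0.999089 = 432.8 W/m².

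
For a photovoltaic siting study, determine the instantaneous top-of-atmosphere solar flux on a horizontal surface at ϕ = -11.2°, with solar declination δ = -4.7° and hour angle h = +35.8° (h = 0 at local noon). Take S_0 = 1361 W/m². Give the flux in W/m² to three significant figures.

1.10e+03 W/m²

cos θ_z = sin ϕ sin δ + cos ϕ cos δ cos h = 0.015915 + 0.792942 = 0.808857.
Flux = S_0 · cos θ_z = 1361 × 0.808857 = 1101 W/m².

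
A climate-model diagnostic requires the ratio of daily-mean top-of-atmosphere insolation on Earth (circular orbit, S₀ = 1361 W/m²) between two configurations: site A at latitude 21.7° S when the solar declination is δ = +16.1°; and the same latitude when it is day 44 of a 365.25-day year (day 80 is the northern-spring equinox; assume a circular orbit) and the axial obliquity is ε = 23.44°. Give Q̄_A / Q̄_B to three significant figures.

— Configuration A (φ=-21.7°):
cos H₀ = −tan(-21.7°) tan(+16.100°) = 0.1149, H₀ = 1.4557 rad.
Bracket: H₀ sin φ sin δ + cos φ cos δ sin H₀ = 1.4557×-0.36975×0.27731 + 0.92913×0.96078×0.99338 = -0.149261 + 0.886780 = 0.737519.
Q̄ = (S₀/π) × [bracket] = (1361/π) × 0.737519 = 319.51 W/m².
— Configuration B (φ=-21.7°):
Solar longitude: λ_s = 360° × (44 − 80)/365.25 = -35.483°, i.e. -35.483° + 360° = 324.517°.
sin δ = sin 23.44° × sin 324.517° = -0.23090, so δ = -13.350°.
cos H₀ = −tan(-21.7°) tan(-13.350°) = -0.0944, H₀ = 1.6654 rad.
Bracket: H₀ sin φ sin δ + cos φ cos δ sin H₀ = 1.6654×-0.36975×-0.23090 + 0.92913×0.97298×0.99553 = 0.142184 + 0.899984 = 1.042168.
Q̄ = (S₀/π) × [bracket] = (1361/π) × 1.042168 = 451.49 W/m².
Ratio Q̄_A / Q̄_B = 319.51 / 451.49 = 0.7077.

Q̄_A / Q̄_B ≈ 0.708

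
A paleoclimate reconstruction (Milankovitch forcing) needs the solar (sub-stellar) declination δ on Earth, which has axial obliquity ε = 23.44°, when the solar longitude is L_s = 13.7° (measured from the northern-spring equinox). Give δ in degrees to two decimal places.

δ = +5.41°

sin δ = sin ε · sin L_s = sin 23.44° × sin 13.7° = 0.094211.
δ = arcsin(0.094211) = +5.41°.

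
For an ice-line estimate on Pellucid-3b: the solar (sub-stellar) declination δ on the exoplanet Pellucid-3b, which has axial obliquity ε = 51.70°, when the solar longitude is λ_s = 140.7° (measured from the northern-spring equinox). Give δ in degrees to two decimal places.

sin δ = sin ε · sin λ_s = sin 51.70° × sin 140.7° = 0.497062.
δ = arcsin(0.497062) = +29.81°.

δ = +29.81°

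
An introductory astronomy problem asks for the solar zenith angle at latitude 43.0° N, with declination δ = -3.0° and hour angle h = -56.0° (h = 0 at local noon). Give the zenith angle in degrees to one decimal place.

cos θ_z = sin φ sin δ + cos φ cos δ cos h = -0.035693 + 0.408407 = 0.372714.
θ_z = arccos(0.372714) = 68.1°.

θ_z = 68.1°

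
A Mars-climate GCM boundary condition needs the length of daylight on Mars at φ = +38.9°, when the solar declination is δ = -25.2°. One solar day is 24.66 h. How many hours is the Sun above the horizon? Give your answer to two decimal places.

9.27 h

cos H₀ = −tan φ · tan δ = −tan(+38.9°) × tan(-25.200°) = 0.3797, so H₀ = 1.1813 rad = 67.69°.
Daylight = 2H₀/(2π) × 24.66 h = (1.1813/π) × 24.66 = 9.27 h.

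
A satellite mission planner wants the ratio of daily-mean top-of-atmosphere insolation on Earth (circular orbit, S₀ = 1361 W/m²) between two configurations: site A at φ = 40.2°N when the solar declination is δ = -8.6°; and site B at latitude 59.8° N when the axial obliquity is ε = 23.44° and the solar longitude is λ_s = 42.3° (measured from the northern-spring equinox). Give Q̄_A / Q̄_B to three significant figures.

— Configuration A (φ=+40.2°):
cos H₀ = −tan(+40.2°) tan(-8.600°) = 0.1278, H₀ = 1.4426 rad.
Bracket: H₀ sin φ sin δ + cos φ cos δ sin H₀ = 1.4426×0.64546×-0.14954 + 0.76380×0.98876×0.99180 = -0.139243 + 0.749022 = 0.609779.
Q̄ = (S₀/π) × [bracket] = (1361/π) × 0.609779 = 264.17 W/m².
— Configuration B (φ=+59.8°):
Solar declination: sin δ = sin ε · sin λ_s = sin 23.44° × sin 42.3° = 0.26772, so δ = +15.528°.
cos H₀ = −tan(+59.8°) tan(+15.528°) = -0.4774, H₀ = 2.0685 rad.
Bracket: H₀ sin φ sin δ + cos φ cos δ sin H₀ = 2.0685×0.86427×0.26772 + 0.50302×0.96350×0.87868 = 0.478614 + 0.425861 = 0.904475.
Q̄ = (S₀/π) × [bracket] = (1361/π) × 0.904475 = 391.84 W/m².
Ratio Q̄_A / Q̄_B = 264.17 / 391.84 = 0.6742.

Q̄_A / Q̄_B ≈ 0.674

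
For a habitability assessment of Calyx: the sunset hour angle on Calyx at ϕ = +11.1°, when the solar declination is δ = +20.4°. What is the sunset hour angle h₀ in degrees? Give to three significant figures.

cos h₀ = −tan ϕ · tan δ = −tan(+11.1°) × tan(+20.400°) = -0.0730, so h₀ = 1.6438 rad = 94.18°.

h₀ = 94.2°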